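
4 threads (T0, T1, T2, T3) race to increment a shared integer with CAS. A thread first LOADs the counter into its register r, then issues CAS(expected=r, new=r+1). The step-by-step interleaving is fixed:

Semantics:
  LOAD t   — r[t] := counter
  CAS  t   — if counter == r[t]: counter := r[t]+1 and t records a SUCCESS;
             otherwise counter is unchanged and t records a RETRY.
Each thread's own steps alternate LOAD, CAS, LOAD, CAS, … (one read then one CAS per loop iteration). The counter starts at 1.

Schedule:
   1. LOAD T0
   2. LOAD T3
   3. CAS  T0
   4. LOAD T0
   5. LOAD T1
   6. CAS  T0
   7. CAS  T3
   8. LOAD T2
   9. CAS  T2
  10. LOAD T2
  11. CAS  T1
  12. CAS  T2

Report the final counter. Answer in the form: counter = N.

counter = 5

step 1: T0 LOAD ⇒ load; ctr=1 reg=1
step 2: T3 LOAD ⇒ load; ctr=1 reg=1
step 3: T0 CAS ⇒ ok; ctr=2 reg=1
step 4: T0 LOAD ⇒ load; ctr=2 reg=2
step 5: T1 LOAD ⇒ load; ctr=2 reg=2
step 6: T0 CAS ⇒ ok; ctr=3 reg=2
step 7: T3 CAS ⇒ retry; ctr=3 reg=1
step 8: T2 LOAD ⇒ load; ctr=3 reg=3
step 9: T2 CAS ⇒ ok; ctr=4 reg=3
step 10: T2 LOAD ⇒ load; ctr=4 reg=4
step 11: T1 CAS ⇒ retry; ctr=4 reg=2
step 12: T2 CAS ⇒ ok; ctr=5 reg=4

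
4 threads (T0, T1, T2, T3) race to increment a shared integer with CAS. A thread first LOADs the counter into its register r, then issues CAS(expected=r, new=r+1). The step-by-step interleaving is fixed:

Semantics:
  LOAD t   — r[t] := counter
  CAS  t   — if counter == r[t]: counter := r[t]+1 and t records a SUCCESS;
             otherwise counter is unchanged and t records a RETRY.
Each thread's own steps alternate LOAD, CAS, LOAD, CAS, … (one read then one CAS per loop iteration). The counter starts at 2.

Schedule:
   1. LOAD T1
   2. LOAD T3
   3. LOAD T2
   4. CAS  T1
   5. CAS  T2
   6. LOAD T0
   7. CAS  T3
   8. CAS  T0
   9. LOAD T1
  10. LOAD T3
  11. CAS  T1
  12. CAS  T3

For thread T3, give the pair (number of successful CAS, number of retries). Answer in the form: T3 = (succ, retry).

T3 = (0, 2)

[1] T1.load  rd  (counter 2, T1.r 2)
[2] T3.load  rd  (counter 2, T3.r 2)
[3] T2.load  rd  (counter 2, T2.r 2)
[4] T1.cas  hit  (counter 3, T1.r 2)
[5] T2.cas  miss  (counter 3, T2.r 2)
[6] T0.load  rd  (counter 3, T0.r 3)
[7] T3.cas  miss  (counter 3, T3.r 2)
[8] T0.cas  hit  (counter 4, T0.r 3)
[9] T1.load  rd  (counter 4, T1.r 4)
[10] T3.load  rd  (counter 4, T3.r 4)
[11] T1.cas  hit  (counter 5, T1.r 4)
[12] T3.cas  miss  (counter 5, T3.r 4)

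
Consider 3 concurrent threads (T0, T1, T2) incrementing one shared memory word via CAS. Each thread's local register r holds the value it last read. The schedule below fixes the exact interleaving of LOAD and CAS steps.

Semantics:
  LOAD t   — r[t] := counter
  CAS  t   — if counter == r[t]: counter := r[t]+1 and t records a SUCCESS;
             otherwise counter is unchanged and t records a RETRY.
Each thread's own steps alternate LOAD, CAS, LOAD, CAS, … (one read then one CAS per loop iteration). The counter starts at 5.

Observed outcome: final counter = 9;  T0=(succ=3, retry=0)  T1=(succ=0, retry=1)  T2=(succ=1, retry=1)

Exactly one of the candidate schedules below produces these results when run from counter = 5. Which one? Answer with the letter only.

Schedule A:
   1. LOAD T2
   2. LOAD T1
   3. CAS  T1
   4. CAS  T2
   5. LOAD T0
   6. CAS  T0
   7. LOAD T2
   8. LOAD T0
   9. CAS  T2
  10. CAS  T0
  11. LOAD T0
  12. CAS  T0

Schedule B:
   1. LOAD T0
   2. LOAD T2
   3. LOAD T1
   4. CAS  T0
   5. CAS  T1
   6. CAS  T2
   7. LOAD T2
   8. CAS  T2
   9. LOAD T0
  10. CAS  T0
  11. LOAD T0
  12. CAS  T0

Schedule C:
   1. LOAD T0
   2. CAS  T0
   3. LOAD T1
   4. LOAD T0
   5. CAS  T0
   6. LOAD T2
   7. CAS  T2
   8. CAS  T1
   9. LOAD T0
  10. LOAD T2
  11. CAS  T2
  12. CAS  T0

B

Simulating candidate B:
#1 T0 reads 5
#2 T2 reads 5
#3 T1 reads 5
#4 T0 CAS(5→6) writes; counter now 6
#5 T1 CAS(5→6) fails; counter now 6
#6 T2 CAS(5→6) fails; counter now 6
#7 T2 reads 6
#8 T2 CAS(6→7) writes; counter now 7
#9 T0 reads 7
#10 T0 CAS(7→8) writes; counter now 8
#11 T0 reads 8
#12 T0 CAS(8→9) writes; counter now 9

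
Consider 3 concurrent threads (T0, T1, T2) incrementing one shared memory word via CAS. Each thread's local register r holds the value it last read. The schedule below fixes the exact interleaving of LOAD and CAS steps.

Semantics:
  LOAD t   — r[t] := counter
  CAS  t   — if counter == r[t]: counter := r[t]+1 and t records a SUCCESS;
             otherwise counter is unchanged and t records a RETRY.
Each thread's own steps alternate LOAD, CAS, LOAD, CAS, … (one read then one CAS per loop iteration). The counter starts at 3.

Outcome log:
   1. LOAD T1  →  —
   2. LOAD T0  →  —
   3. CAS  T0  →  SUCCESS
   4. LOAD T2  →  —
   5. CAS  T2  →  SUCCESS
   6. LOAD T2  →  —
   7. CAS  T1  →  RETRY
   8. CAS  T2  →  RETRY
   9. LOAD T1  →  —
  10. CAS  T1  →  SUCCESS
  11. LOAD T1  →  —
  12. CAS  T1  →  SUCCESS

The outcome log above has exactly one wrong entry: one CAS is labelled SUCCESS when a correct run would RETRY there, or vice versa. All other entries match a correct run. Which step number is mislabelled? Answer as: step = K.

step = 8

Reference trace:
step 1: T1 LOAD ⇒ load; ctr=3 reg=3
step 2: T0 LOAD ⇒ load; ctr=3 reg=3
step 3: T0 CAS ⇒ ok; ctr=4 reg=3
step 4: T2 LOAD ⇒ load; ctr=4 reg=4
step 5: T2 CAS ⇒ ok; ctr=5 reg=4
step 6: T2 LOAD ⇒ load; ctr=5 reg=5
step 7: T1 CAS ⇒ retry; ctr=5 reg=3
step 8: T2 CAS ⇒ ok; ctr=6 reg=5
step 9: T1 LOAD ⇒ load; ctr=6 reg=6
step 10: T1 CAS ⇒ ok; ctr=7 reg=6
step 11: T1 LOAD ⇒ load; ctr=7 reg=7
step 12: T1 CAS ⇒ ok; ctr=8 reg=7
Log disagrees first at step 8.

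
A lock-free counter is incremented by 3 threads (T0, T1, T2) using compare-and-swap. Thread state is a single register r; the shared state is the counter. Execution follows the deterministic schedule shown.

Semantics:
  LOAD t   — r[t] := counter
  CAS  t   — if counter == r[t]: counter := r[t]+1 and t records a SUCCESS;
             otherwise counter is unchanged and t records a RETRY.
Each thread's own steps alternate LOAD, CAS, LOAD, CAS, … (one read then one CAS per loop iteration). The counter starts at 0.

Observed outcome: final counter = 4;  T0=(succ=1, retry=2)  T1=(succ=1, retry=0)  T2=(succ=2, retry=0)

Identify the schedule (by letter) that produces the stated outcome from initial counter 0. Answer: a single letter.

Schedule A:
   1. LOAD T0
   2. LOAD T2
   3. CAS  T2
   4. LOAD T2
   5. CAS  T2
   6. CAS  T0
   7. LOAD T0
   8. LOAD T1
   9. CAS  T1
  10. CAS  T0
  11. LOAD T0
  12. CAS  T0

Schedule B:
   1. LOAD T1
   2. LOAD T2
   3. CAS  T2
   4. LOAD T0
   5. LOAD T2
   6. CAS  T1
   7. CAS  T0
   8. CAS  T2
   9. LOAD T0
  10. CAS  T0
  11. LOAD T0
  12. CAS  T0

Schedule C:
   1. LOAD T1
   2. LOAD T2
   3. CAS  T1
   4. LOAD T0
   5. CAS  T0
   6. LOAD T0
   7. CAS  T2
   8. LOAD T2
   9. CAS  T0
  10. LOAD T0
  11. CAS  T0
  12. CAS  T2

Simulating candidate A:
T0 LOAD — after: cnt=0, r=0 — load
T2 LOAD — after: cnt=0, r=0 — load
T2 CAS — after: cnt=1, r=0 — ok
T2 LOAD — after: cnt=1, r=1 — load
T2 CAS — after: cnt=2, r=1 — ok
T0 CAS — after: cnt=2, r=0 — retry
T0 LOAD — after: cnt=2, r=2 — load
T1 LOAD — after: cnt=2, r=2 — load
T1 CAS — after: cnt=3, r=2 — ok
T0 CAS — after: cnt=3, r=2 — retry
T0 LOAD — after: cnt=3, r=3 — load
T0 CAS — after: cnt=4, r=3 — ok

A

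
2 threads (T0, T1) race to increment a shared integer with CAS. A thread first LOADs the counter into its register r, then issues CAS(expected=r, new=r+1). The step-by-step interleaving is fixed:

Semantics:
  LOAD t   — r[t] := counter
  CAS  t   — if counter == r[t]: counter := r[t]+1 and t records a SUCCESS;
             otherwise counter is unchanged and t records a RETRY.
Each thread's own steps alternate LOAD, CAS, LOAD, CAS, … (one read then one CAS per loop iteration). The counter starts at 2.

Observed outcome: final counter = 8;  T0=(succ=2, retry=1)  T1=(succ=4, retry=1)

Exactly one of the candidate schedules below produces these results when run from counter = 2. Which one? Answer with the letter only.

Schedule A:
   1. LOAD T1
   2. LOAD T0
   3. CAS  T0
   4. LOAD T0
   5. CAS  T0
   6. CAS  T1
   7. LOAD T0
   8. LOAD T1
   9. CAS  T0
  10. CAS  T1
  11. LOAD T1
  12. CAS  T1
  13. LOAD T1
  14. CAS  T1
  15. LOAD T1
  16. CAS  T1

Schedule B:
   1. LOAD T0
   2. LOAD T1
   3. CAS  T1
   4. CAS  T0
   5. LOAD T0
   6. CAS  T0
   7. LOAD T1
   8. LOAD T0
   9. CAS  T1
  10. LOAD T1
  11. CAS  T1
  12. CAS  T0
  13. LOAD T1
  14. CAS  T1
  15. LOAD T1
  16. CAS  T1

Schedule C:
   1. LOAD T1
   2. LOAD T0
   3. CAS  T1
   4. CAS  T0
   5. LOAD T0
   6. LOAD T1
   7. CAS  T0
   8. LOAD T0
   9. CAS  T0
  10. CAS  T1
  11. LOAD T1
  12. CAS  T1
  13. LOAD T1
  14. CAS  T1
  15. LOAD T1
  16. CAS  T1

C

Simulating candidate C:
#1 T1 reads 2
#2 T0 reads 2
#3 T1 CAS(2→3) writes; counter now 3
#4 T0 CAS(2→3) fails; counter now 3
#5 T0 reads 3
#6 T1 reads 3
#7 T0 CAS(3→4) writes; counter now 4
#8 T0 reads 4
#9 T0 CAS(4→5) writes; counter now 5
#10 T1 CAS(3→4) fails; counter now 5
#11 T1 reads 5
#12 T1 CAS(5→6) writes; counter now 6
#13 T1 reads 6
#14 T1 CAS(6→7) writes; counter now 7
#15 T1 reads 7
#16 T1 CAS(7→8) writes; counter now 8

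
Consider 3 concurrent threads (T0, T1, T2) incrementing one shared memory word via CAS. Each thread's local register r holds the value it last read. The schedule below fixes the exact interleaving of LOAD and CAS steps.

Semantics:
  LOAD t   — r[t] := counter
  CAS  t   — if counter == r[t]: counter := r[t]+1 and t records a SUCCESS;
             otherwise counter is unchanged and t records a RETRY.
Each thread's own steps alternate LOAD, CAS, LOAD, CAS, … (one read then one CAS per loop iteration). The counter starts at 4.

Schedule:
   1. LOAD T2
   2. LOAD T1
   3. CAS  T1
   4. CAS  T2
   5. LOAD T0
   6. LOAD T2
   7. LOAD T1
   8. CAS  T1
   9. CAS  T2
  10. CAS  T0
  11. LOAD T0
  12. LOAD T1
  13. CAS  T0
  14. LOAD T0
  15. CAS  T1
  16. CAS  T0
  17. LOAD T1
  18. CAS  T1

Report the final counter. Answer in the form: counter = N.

counter = 9

step 1: T2 LOAD ⇒ load; ctr=4 reg=4
step 2: T1 LOAD ⇒ load; ctr=4 reg=4
step 3: T1 CAS ⇒ ok; ctr=5 reg=4
step 4: T2 CAS ⇒ retry; ctr=5 reg=4
step 5: T0 LOAD ⇒ load; ctr=5 reg=5
step 6: T2 LOAD ⇒ load; ctr=5 reg=5
step 7: T1 LOAD ⇒ load; ctr=5 reg=5
step 8: T1 CAS ⇒ ok; ctr=6 reg=5
step 9: T2 CAS ⇒ retry; ctr=6 reg=5
step 10: T0 CAS ⇒ retry; ctr=6 reg=5
step 11: T0 LOAD ⇒ load; ctr=6 reg=6
step 12: T1 LOAD ⇒ load; ctr=6 reg=6
step 13: T0 CAS ⇒ ok; ctr=7 reg=6
step 14: T0 LOAD ⇒ load; ctr=7 reg=7
step 15: T1 CAS ⇒ retry; ctr=7 reg=6
step 16: T0 CAS ⇒ ok; ctr=8 reg=7
step 17: T1 LOAD ⇒ load; ctr=8 reg=8
step 18: T1 CAS ⇒ ok; ctr=9 reg=8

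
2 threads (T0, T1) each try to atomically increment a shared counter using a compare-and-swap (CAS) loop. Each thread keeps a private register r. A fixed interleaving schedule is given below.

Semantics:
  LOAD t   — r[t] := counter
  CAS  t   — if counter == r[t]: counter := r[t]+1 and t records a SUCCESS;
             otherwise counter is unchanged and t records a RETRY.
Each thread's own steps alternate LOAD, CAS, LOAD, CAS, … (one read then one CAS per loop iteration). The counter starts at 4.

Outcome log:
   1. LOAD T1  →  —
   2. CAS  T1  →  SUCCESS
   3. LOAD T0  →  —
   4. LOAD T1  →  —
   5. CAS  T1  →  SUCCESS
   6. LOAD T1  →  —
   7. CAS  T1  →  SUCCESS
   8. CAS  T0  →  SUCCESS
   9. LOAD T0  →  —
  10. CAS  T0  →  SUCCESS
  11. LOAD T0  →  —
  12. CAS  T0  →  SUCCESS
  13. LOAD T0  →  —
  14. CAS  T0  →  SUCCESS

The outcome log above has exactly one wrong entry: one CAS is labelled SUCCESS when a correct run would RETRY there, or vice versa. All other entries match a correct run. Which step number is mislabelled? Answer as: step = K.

Reference trace:
T1 LOAD — after: cnt=4, r=4 — load
T1 CAS — after: cnt=5, r=4 — ok
T0 LOAD — after: cnt=5, r=5 — load
T1 LOAD — after: cnt=5, r=5 — load
T1 CAS — after: cnt=6, r=5 — ok
T1 LOAD — after: cnt=6, r=6 — load
T1 CAS — after: cnt=7, r=6 — ok
T0 CAS — after: cnt=7, r=5 — retry
T0 LOAD — after: cnt=7, r=7 — load
T0 CAS — after: cnt=8, r=7 — ok
T0 LOAD — after: cnt=8, r=8 — load
T0 CAS — after: cnt=9, r=8 — ok
T0 LOAD — after: cnt=9, r=9 — load
T0 CAS — after: cnt=10, r=9 — ok
Flip is step 8.

step = 8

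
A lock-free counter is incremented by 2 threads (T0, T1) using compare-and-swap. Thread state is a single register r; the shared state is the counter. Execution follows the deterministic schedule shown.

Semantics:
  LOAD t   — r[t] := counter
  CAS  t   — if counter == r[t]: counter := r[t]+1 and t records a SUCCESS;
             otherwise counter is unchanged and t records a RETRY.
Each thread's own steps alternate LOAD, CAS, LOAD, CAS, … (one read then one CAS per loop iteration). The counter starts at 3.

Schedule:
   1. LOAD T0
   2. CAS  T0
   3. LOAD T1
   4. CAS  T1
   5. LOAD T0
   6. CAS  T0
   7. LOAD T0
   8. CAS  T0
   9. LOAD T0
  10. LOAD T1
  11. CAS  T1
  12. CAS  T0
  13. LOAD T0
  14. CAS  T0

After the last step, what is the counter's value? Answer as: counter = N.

counter = 9

#1 T0 reads 3
#2 T0 CAS(3→4) writes; counter now 4
#3 T1 reads 4
#4 T1 CAS(4→5) writes; counter now 5
#5 T0 reads 5
#6 T0 CAS(5→6) writes; counter now 6
#7 T0 reads 6
#8 T0 CAS(6→7) writes; counter now 7
#9 T0 reads 7
#10 T1 reads 7
#11 T1 CAS(7→8) writes; counter now 8
#12 T0 CAS(7→8) fails; counter now 8
#13 T0 reads 8
#14 T0 CAS(8→9) writes; counter now 9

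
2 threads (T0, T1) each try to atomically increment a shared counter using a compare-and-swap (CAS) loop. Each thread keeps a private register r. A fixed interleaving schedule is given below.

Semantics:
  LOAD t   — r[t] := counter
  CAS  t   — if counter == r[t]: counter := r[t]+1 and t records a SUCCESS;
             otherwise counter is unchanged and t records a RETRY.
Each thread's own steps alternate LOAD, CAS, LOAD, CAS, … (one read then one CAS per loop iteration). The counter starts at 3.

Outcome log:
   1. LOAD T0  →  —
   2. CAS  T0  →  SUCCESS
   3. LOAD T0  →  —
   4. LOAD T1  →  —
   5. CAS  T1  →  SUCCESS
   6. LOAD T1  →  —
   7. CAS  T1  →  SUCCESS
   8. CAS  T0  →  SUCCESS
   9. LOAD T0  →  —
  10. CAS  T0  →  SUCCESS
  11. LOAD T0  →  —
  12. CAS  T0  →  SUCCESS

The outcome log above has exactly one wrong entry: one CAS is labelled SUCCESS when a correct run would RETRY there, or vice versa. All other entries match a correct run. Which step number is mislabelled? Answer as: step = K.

Re-executing:
   1) LOAD T0:  M=3  r_T0=3
   2) CAS  T0:  M=4  r_T0=3 ✓
   3) LOAD T0:  M=4  r_T0=4
   4) LOAD T1:  M=4  r_T1=4
   5) CAS  T1:  M=5  r_T1=4 ✓
   6) LOAD T1:  M=5  r_T1=5
   7) CAS  T1:  M=6  r_T1=5 ✓
   8) CAS  T0:  M=6  r_T0=4 ✗
   9) LOAD T0:  M=6  r_T0=6
  10) CAS  T0:  M=7  r_T0=6 ✓
  11) LOAD T0:  M=7  r_T0=7
  12) CAS  T0:  M=8  r_T0=7 ✓
Log disagrees first at step 8.

step = 8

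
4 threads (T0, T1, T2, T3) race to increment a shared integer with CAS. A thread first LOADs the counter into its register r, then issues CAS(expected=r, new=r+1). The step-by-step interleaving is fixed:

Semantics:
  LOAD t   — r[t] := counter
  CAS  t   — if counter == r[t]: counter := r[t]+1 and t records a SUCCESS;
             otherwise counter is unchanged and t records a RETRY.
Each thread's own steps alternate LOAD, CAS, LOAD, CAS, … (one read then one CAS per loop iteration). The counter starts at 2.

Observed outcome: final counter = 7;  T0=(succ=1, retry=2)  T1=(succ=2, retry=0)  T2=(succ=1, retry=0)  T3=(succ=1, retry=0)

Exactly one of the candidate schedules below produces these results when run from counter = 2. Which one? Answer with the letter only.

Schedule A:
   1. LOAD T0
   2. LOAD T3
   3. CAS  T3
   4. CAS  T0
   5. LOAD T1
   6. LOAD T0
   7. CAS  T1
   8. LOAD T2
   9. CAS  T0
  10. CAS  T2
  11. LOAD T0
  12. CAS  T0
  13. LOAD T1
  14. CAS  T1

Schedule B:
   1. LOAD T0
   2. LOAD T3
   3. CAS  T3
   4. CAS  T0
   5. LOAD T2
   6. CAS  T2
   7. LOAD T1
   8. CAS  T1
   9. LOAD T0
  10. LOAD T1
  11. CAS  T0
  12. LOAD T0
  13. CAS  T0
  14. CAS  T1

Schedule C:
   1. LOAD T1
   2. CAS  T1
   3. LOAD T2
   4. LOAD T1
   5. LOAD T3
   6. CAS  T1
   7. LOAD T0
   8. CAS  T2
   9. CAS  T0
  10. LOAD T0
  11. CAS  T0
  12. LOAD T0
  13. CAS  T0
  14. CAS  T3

A

Run A:
[1] T0.load  rd  (counter 2, T0.r 2)
[2] T3.load  rd  (counter 2, T3.r 2)
[3] T3.cas  hit  (counter 3, T3.r 2)
[4] T0.cas  miss  (counter 3, T0.r 2)
[5] T1.load  rd  (counter 3, T1.r 3)
[6] T0.load  rd  (counter 3, T0.r 3)
[7] T1.cas  hit  (counter 4, T1.r 3)
[8] T2.load  rd  (counter 4, T2.r 4)
[9] T0.cas  miss  (counter 4, T0.r 3)
[10] T2.cas  hit  (counter 5, T2.r 4)
[11] T0.load  rd  (counter 5, T0.r 5)
[12] T0.cas  hit  (counter 6, T0.r 5)
[13] T1.load  rd  (counter 6, T1.r 6)
[14] T1.cas  hit  (counter 7, T1.r 6)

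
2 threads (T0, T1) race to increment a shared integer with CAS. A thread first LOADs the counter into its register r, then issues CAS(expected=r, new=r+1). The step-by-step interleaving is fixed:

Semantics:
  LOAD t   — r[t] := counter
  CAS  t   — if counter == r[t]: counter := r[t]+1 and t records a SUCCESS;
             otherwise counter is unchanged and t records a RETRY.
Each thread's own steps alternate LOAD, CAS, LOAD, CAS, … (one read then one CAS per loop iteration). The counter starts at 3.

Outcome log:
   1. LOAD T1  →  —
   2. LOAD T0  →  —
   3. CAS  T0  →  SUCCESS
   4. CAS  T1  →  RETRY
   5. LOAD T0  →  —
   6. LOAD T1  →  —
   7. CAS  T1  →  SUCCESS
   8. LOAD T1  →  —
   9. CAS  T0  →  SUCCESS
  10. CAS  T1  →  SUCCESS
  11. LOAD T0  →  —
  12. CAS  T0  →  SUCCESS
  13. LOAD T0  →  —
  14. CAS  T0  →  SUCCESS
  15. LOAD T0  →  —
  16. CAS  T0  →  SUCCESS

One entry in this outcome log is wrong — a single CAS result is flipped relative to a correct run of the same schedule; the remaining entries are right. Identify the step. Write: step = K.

step = 9

Reference trace:
   1) LOAD T1:  M=3  r_T1=3
   2) LOAD T0:  M=3  r_T0=3
   3) CAS  T0:  M=4  r_T0=3 ✓
   4) CAS  T1:  M=4  r_T1=3 ✗
   5) LOAD T0:  M=4  r_T0=4
   6) LOAD T1:  M=4  r_T1=4
   7) CAS  T1:  M=5  r_T1=4 ✓
   8) LOAD T1:  M=5  r_T1=5
   9) CAS  T0:  M=5  r_T0=4 ✗
  10) CAS  T1:  M=6  r_T1=5 ✓
  11) LOAD T0:  M=6  r_T0=6
  12) CAS  T0:  M=7  r_T0=6 ✓
  13) LOAD T0:  M=7  r_T0=7
  14) CAS  T0:  M=8  r_T0=7 ✓
  15) LOAD T0:  M=8  r_T0=8
  16) CAS  T0:  M=9  r_T0=8 ✓
Log disagrees first at step 9.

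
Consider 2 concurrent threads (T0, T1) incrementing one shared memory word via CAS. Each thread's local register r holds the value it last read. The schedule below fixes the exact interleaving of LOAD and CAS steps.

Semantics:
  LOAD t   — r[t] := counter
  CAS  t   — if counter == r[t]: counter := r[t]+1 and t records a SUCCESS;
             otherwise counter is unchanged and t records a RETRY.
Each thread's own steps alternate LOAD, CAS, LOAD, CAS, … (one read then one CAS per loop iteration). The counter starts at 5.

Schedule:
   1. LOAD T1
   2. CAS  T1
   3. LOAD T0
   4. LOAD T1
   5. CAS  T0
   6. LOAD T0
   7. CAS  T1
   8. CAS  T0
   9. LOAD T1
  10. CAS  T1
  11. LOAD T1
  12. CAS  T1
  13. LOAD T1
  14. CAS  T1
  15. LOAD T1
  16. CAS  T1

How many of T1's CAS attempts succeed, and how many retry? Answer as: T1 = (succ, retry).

   1) LOAD T1:  M=5  r_T1=5
   2) CAS  T1:  M=6  r_T1=5 ✓
   3) LOAD T0:  M=6  r_T0=6
   4) LOAD T1:  M=6  r_T1=6
   5) CAS  T0:  M=7  r_T0=6 ✓
   6) LOAD T0:  M=7  r_T0=7
   7) CAS  T1:  M=7  r_T1=6 ✗
   8) CAS  T0:  M=8  r_T0=7 ✓
   9) LOAD T1:  M=8  r_T1=8
  10) CAS  T1:  M=9  r_T1=8 ✓
  11) LOAD T1:  M=9  r_T1=9
  12) CAS  T1:  M=10  r_T1=9 ✓
  13) LOAD T1:  M=10  r_T1=10
  14) CAS  T1:  M=11  r_T1=10 ✓
  15) LOAD T1:  M=11  r_T1=11
  16) CAS  T1:  M=12  r_T1=11 ✓

T1 = (5, 1)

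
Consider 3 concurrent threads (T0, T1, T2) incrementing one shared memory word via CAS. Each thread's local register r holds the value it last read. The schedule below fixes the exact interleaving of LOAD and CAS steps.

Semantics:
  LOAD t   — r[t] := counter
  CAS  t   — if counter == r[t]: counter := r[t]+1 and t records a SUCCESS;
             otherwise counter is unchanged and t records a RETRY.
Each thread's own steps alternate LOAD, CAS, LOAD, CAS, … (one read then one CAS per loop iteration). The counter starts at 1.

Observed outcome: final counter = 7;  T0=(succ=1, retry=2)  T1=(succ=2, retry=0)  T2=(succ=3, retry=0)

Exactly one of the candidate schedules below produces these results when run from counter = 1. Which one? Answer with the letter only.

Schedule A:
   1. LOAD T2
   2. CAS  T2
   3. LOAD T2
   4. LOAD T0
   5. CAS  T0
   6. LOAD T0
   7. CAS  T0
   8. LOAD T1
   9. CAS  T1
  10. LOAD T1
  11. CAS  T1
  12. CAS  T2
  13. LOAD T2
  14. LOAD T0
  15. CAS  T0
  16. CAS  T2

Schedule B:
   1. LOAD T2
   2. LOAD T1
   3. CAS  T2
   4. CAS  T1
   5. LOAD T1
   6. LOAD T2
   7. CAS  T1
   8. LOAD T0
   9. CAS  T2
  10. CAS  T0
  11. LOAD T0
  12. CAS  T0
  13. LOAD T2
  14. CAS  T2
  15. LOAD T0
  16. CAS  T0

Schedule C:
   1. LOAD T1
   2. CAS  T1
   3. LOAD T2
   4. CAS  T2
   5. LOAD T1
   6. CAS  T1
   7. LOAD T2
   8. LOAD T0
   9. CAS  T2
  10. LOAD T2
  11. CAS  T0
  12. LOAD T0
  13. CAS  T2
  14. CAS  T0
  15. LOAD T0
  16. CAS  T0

Tracing schedule C:
T1 LOAD — after: cnt=1, r=1 — load
T1 CAS — after: cnt=2, r=1 — ok
T2 LOAD — after: cnt=2, r=2 — load
T2 CAS — after: cnt=3, r=2 — ok
T1 LOAD — after: cnt=3, r=3 — load
T1 CAS — after: cnt=4, r=3 — ok
T2 LOAD — after: cnt=4, r=4 — load
T0 LOAD — after: cnt=4, r=4 — load
T2 CAS — after: cnt=5, r=4 — ok
T2 LOAD — after: cnt=5, r=5 — load
T0 CAS — after: cnt=5, r=4 — retry
T0 LOAD — after: cnt=5, r=5 — load
T2 CAS — after: cnt=6, r=5 — ok
T0 CAS — after: cnt=6, r=5 — retry
T0 LOAD — after: cnt=6, r=6 — load
T0 CAS — after: cnt=7, r=6 — ok

C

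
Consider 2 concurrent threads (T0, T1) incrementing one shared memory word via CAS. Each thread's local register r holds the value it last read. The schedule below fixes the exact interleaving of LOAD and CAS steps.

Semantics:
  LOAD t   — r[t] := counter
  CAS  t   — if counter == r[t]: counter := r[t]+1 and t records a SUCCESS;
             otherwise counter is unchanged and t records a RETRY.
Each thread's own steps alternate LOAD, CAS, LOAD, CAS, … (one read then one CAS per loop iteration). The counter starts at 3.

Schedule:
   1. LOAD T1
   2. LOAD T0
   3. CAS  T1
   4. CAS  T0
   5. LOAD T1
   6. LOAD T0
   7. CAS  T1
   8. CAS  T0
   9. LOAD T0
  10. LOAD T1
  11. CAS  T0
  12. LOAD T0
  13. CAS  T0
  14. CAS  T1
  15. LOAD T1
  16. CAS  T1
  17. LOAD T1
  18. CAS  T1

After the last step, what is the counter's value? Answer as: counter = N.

step 1: T1 LOAD ⇒ load; ctr=3 reg=3
step 2: T0 LOAD ⇒ load; ctr=3 reg=3
step 3: T1 CAS ⇒ ok; ctr=4 reg=3
step 4: T0 CAS ⇒ retry; ctr=4 reg=3
step 5: T1 LOAD ⇒ load; ctr=4 reg=4
step 6: T0 LOAD ⇒ load; ctr=4 reg=4
step 7: T1 CAS ⇒ ok; ctr=5 reg=4
step 8: T0 CAS ⇒ retry; ctr=5 reg=4
step 9: T0 LOAD ⇒ load; ctr=5 reg=5
step 10: T1 LOAD ⇒ load; ctr=5 reg=5
step 11: T0 CAS ⇒ ok; ctr=6 reg=5
step 12: T0 LOAD ⇒ load; ctr=6 reg=6
step 13: T0 CAS ⇒ ok; ctr=7 reg=6
step 14: T1 CAS ⇒ retry; ctr=7 reg=5
step 15: T1 LOAD ⇒ load; ctr=7 reg=7
step 16: T1 CAS ⇒ ok; ctr=8 reg=7
step 17: T1 LOAD ⇒ load; ctr=8 reg=8
step 18: T1 CAS ⇒ ok; ctr=9 reg=8

counter = 9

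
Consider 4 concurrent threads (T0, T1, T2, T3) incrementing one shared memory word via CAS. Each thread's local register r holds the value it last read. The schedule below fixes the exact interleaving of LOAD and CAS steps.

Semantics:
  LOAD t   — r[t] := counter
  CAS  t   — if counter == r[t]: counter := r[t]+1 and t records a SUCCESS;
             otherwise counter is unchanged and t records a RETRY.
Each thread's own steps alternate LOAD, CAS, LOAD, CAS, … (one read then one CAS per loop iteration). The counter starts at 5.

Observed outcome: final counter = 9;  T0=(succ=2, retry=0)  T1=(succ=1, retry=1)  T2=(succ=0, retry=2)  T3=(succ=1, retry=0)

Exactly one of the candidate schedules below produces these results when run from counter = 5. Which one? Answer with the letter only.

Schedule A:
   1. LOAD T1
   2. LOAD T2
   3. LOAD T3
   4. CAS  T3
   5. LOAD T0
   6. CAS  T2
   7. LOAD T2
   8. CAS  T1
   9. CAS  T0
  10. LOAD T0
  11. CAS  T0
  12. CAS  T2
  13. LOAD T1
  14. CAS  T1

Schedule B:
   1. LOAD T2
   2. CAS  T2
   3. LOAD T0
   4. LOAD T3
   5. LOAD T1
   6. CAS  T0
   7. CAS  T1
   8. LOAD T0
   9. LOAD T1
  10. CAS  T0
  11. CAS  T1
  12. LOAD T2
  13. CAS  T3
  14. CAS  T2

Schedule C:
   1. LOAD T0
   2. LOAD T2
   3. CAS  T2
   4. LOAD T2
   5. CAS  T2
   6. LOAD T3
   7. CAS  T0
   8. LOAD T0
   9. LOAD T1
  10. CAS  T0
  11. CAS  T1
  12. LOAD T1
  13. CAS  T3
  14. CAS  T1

A

Simulating candidate A:
#1 T1 reads 5
#2 T2 reads 5
#3 T3 reads 5
#4 T3 CAS(5→6) writes; counter now 6
#5 T0 reads 6
#6 T2 CAS(5→6) fails; counter now 6
#7 T2 reads 6
#8 T1 CAS(5→6) fails; counter now 6
#9 T0 CAS(6→7) writes; counter now 7
#10 T0 reads 7
#11 T0 CAS(7→8) writes; counter now 8
#12 T2 CAS(6→7) fails; counter now 8
#13 T1 reads 8
#14 T1 CAS(8→9) writes; counter now 9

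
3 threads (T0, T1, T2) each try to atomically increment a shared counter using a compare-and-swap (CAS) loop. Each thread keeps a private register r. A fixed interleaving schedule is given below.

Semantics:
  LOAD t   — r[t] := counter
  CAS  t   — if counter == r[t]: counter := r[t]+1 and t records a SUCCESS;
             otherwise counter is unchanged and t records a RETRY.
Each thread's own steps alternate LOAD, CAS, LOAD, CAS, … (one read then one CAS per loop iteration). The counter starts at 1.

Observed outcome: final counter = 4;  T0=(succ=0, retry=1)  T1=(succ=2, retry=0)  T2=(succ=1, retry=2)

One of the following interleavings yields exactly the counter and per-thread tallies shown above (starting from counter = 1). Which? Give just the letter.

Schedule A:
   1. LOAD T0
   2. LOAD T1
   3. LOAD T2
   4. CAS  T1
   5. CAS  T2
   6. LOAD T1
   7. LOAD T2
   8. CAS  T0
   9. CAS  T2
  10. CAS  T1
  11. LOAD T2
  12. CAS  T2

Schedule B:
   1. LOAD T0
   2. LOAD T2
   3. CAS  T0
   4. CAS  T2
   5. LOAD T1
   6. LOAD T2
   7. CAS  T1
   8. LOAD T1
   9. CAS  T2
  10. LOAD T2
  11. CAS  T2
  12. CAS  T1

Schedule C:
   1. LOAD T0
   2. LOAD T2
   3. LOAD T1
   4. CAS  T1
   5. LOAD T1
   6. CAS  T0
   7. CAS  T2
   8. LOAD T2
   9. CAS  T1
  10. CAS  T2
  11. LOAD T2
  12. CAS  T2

C

Tracing schedule C:
T0 LOAD — after: cnt=1, r=1 — load
T2 LOAD — after: cnt=1, r=1 — load
T1 LOAD — after: cnt=1, r=1 — load
T1 CAS — after: cnt=2, r=1 — ok
T1 LOAD — after: cnt=2, r=2 — load
T0 CAS — after: cnt=2, r=1 — retry
T2 CAS — after: cnt=2, r=1 — retry
T2 LOAD — after: cnt=2, r=2 — load
T1 CAS — after: cnt=3, r=2 — ok
T2 CAS — after: cnt=3, r=2 — retry
T2 LOAD — after: cnt=3, r=3 — load
T2 CAS — after: cnt=4, r=3 — ok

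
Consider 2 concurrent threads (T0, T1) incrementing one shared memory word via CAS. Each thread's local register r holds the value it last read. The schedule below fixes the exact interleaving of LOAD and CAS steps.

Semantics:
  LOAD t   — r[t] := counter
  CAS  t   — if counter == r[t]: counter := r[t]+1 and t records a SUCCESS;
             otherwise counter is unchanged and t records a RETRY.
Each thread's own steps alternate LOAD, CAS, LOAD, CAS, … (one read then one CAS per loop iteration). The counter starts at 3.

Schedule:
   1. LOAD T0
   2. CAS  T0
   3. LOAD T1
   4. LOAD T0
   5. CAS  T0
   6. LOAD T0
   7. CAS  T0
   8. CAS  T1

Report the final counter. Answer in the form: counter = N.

T0 LOAD — after: cnt=3, r=3 — load
T0 CAS — after: cnt=4, r=3 — ok
T1 LOAD — after: cnt=4, r=4 — load
T0 LOAD — after: cnt=4, r=4 — load
T0 CAS — after: cnt=5, r=4 — ok
T0 LOAD — after: cnt=5, r=5 — load
T0 CAS — after: cnt=6, r=5 — ok
T1 CAS — after: cnt=6, r=4 — retry

counter = 6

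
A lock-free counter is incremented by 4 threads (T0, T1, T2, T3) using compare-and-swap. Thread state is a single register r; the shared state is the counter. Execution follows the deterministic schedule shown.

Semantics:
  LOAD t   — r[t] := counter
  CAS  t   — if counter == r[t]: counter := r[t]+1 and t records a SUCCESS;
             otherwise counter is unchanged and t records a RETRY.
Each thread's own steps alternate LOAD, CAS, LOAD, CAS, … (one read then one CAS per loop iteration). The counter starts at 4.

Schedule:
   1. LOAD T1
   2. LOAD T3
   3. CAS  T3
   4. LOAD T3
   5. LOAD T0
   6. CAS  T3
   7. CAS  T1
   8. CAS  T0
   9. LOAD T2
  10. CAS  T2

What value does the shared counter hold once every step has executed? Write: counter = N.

T1 LOAD — after: cnt=4, r=4 — load
T3 LOAD — after: cnt=4, r=4 — load
T3 CAS — after: cnt=5, r=4 — ok
T3 LOAD — after: cnt=5, r=5 — load
T0 LOAD — after: cnt=5, r=5 — load
T3 CAS — after: cnt=6, r=5 — ok
T1 CAS — after: cnt=6, r=4 — retry
T0 CAS — after: cnt=6, r=5 — retry
T2 LOAD — after: cnt=6, r=6 — load
T2 CAS — after: cnt=7, r=6 — ok

counter = 7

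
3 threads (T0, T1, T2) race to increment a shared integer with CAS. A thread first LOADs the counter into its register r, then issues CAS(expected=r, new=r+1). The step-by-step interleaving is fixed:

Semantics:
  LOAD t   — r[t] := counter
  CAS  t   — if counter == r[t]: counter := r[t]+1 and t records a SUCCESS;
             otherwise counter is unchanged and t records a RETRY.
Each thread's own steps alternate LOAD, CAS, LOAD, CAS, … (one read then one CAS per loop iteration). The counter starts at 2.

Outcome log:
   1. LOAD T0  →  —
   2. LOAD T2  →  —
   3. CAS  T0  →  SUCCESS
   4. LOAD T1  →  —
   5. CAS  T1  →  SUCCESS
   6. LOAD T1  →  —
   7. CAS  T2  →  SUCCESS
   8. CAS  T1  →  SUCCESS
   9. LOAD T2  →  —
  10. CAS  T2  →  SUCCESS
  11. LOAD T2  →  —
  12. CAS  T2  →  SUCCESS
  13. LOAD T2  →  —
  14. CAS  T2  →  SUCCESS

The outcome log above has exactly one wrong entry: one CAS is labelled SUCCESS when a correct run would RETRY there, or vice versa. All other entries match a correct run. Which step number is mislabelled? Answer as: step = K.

Correct run:
1. LOAD T0 → mem=2 r[T0]=2 [LOAD]
2. LOAD T2 → mem=2 r[T2]=2 [LOAD]
3. CAS T0 → mem=3 r[T0]=2 [OK]
4. LOAD T1 → mem=3 r[T1]=3 [LOAD]
5. CAS T1 → mem=4 r[T1]=3 [OK]
6. LOAD T1 → mem=4 r[T1]=4 [LOAD]
7. CAS T2 → mem=4 r[T2]=2 [RETRY]
8. CAS T1 → mem=5 r[T1]=4 [OK]
9. LOAD T2 → mem=5 r[T2]=5 [LOAD]
10. CAS T2 → mem=6 r[T2]=5 [OK]
11. LOAD T2 → mem=6 r[T2]=6 [LOAD]
12. CAS T2 → mem=7 r[T2]=6 [OK]
13. LOAD T2 → mem=7 r[T2]=7 [LOAD]
14. CAS T2 → mem=8 r[T2]=7 [OK]
Log disagrees first at step 7.

step = 7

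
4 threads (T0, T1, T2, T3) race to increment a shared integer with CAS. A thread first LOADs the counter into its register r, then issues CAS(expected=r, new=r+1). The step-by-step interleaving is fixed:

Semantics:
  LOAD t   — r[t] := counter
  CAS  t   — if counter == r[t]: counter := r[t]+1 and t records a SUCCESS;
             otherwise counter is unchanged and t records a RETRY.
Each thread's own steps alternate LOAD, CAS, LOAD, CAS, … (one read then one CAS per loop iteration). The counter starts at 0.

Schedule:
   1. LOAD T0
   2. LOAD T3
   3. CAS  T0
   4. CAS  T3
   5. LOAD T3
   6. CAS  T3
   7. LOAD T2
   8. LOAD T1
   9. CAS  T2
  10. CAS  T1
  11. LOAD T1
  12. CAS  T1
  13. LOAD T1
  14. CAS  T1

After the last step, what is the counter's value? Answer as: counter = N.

1. LOAD T0 → mem=0 r[T0]=0 [LOAD]
2. LOAD T3 → mem=0 r[T3]=0 [LOAD]
3. CAS T0 → mem=1 r[T0]=0 [OK]
4. CAS T3 → mem=1 r[T3]=0 [RETRY]
5. LOAD T3 → mem=1 r[T3]=1 [LOAD]
6. CAS T3 → mem=2 r[T3]=1 [OK]
7. LOAD T2 → mem=2 r[T2]=2 [LOAD]
8. LOAD T1 → mem=2 r[T1]=2 [LOAD]
9. CAS T2 → mem=3 r[T2]=2 [OK]
10. CAS T1 → mem=3 r[T1]=2 [RETRY]
11. LOAD T1 → mem=3 r[T1]=3 [LOAD]
12. CAS T1 → mem=4 r[T1]=3 [OK]
13. LOAD T1 → mem=4 r[T1]=4 [LOAD]
14. CAS T1 → mem=5 r[T1]=4 [OK]

counter = 5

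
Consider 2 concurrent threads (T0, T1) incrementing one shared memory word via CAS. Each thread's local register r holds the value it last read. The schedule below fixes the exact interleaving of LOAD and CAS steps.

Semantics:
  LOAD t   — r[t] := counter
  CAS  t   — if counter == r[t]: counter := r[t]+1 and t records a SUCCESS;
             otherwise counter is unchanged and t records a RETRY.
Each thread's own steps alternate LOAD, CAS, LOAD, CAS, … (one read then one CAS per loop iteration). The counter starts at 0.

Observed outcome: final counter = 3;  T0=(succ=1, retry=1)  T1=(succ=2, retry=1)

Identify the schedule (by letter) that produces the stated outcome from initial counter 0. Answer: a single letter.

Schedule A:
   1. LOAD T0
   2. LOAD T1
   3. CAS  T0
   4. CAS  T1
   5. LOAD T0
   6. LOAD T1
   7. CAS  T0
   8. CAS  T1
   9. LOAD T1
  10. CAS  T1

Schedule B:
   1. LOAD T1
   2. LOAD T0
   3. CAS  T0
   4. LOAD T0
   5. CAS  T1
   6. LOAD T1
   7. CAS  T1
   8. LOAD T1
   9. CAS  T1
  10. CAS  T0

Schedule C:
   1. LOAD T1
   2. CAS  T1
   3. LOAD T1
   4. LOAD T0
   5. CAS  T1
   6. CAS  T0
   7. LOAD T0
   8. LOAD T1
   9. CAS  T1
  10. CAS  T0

B

Simulating candidate B:
step 1: T1 LOAD ⇒ load; ctr=0 reg=0
step 2: T0 LOAD ⇒ load; ctr=0 reg=0
step 3: T0 CAS ⇒ ok; ctr=1 reg=0
step 4: T0 LOAD ⇒ load; ctr=1 reg=1
step 5: T1 CAS ⇒ retry; ctr=1 reg=0
step 6: T1 LOAD ⇒ load; ctr=1 reg=1
step 7: T1 CAS ⇒ ok; ctr=2 reg=1
step 8: T1 LOAD ⇒ load; ctr=2 reg=2
step 9: T1 CAS ⇒ ok; ctr=3 reg=2
step 10: T0 CAS ⇒ retry; ctr=3 reg=1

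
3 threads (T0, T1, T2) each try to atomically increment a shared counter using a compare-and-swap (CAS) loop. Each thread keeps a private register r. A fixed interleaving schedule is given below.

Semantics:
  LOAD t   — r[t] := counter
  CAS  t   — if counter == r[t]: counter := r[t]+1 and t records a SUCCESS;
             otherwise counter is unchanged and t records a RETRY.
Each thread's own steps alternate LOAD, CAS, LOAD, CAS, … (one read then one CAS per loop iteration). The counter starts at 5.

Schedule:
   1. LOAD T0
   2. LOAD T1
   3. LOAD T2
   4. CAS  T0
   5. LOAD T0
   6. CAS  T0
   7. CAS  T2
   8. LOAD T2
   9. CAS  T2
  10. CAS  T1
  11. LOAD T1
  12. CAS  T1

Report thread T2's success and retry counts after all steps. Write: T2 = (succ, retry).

T2 = (1, 1)

#1 T0 reads 5
#2 T1 reads 5
#3 T2 reads 5
#4 T0 CAS(5→6) writes; counter now 6
#5 T0 reads 6
#6 T0 CAS(6→7) writes; counter now 7
#7 T2 CAS(5→6) fails; counter now 7
#8 T2 reads 7
#9 T2 CAS(7→8) writes; counter now 8
#10 T1 CAS(5→6) fails; counter now 8
#11 T1 reads 8
#12 T1 CAS(8→9) writes; counter now 9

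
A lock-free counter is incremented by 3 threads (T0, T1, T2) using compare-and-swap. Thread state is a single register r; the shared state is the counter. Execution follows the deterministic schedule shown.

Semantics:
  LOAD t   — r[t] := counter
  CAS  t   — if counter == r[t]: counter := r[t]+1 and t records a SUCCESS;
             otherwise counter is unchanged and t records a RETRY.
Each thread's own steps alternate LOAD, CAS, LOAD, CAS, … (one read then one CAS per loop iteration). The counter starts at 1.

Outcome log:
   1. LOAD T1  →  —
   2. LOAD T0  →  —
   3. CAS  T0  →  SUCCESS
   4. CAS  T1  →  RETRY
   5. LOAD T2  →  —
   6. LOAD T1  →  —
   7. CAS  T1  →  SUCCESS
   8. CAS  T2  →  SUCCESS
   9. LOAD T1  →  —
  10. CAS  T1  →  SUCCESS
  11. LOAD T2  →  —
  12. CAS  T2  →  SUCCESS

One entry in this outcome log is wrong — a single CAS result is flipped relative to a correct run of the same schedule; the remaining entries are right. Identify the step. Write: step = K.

step = 8

Reference trace:
#1 T1 reads 1
#2 T0 reads 1
#3 T0 CAS(1→2) writes; counter now 2
#4 T1 CAS(1→2) fails; counter now 2
#5 T2 reads 2
#6 T1 reads 2
#7 T1 CAS(2→3) writes; counter now 3
#8 T2 CAS(2→3) fails; counter now 3
#9 T1 reads 3
#10 T1 CAS(3→4) writes; counter now 4
#11 T2 reads 4
#12 T2 CAS(4→5) writes; counter now 5
Mismatch at 8.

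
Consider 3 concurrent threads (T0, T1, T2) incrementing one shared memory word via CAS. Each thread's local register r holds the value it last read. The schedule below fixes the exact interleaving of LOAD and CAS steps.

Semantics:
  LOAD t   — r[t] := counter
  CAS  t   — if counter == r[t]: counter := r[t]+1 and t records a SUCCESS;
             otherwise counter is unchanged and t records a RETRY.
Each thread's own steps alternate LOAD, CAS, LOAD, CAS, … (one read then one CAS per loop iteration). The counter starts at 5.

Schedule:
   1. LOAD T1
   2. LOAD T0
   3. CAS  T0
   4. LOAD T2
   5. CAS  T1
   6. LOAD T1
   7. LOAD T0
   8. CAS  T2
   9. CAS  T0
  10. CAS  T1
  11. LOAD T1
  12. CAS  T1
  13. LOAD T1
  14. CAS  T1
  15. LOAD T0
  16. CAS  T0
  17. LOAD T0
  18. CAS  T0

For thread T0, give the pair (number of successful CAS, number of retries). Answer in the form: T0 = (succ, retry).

[1] T1.load  rd  (counter 5, T1.r 5)
[2] T0.load  rd  (counter 5, T0.r 5)
[3] T0.cas  hit  (counter 6, T0.r 5)
[4] T2.load  rd  (counter 6, T2.r 6)
[5] T1.cas  miss  (counter 6, T1.r 5)
[6] T1.load  rd  (counter 6, T1.r 6)
[7] T0.load  rd  (counter 6, T0.r 6)
[8] T2.cas  hit  (counter 7, T2.r 6)
[9] T0.cas  miss  (counter 7, T0.r 6)
[10] T1.cas  miss  (counter 7, T1.r 6)
[11] T1.load  rd  (counter 7, T1.r 7)
[12] T1.cas  hit  (counter 8, T1.r 7)
[13] T1.load  rd  (counter 8, T1.r 8)
[14] T1.cas  hit  (counter 9, T1.r 8)
[15] T0.load  rd  (counter 9, T0.r 9)
[16] T0.cas  hit  (counter 10, T0.r 9)
[17] T0.load  rd  (counter 10, T0.r 10)
[18] T0.cas  hit  (counter 11, T0.r 10)

T0 = (3, 1)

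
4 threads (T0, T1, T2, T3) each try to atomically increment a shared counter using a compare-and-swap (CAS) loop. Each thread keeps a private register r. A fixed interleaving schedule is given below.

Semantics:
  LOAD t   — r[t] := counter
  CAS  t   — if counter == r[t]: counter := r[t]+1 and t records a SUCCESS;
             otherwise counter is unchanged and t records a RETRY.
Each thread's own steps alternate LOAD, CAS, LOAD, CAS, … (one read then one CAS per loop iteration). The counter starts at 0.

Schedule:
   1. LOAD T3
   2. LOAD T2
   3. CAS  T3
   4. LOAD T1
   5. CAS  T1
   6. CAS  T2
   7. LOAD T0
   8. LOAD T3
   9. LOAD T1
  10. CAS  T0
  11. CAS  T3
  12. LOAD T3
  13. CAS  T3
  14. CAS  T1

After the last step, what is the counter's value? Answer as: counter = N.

1. LOAD T3 → mem=0 r[T3]=0 [LOAD]
2. LOAD T2 → mem=0 r[T2]=0 [LOAD]
3. CAS T3 → mem=1 r[T3]=0 [OK]
4. LOAD T1 → mem=1 r[T1]=1 [LOAD]
5. CAS T1 → mem=2 r[T1]=1 [OK]
6. CAS T2 → mem=2 r[T2]=0 [RETRY]
7. LOAD T0 → mem=2 r[T0]=2 [LOAD]
8. LOAD T3 → mem=2 r[T3]=2 [LOAD]
9. LOAD T1 → mem=2 r[T1]=2 [LOAD]
10. CAS T0 → mem=3 r[T0]=2 [OK]
11. CAS T3 → mem=3 r[T3]=2 [RETRY]
12. LOAD T3 → mem=3 r[T3]=3 [LOAD]
13. CAS T3 → mem=4 r[T3]=3 [OK]
14. CAS T1 → mem=4 r[T1]=2 [RETRY]

counter = 4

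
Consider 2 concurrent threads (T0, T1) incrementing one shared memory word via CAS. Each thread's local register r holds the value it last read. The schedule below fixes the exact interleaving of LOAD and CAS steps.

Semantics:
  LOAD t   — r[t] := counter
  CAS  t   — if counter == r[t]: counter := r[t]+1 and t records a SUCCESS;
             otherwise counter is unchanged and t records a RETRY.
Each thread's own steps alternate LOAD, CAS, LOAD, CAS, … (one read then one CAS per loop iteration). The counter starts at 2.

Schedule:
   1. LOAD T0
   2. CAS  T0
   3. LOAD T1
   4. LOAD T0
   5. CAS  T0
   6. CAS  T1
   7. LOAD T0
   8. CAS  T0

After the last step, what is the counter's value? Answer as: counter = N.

counter = 5

step 1: T0 LOAD ⇒ load; ctr=2 reg=2
step 2: T0 CAS ⇒ ok; ctr=3 reg=2
step 3: T1 LOAD ⇒ load; ctr=3 reg=3
step 4: T0 LOAD ⇒ load; ctr=3 reg=3
step 5: T0 CAS ⇒ ok; ctr=4 reg=3
step 6: T1 CAS ⇒ retry; ctr=4 reg=3
step 7: T0 LOAD ⇒ load; ctr=4 reg=4
step 8: T0 CAS ⇒ ok; ctr=5 reg=4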